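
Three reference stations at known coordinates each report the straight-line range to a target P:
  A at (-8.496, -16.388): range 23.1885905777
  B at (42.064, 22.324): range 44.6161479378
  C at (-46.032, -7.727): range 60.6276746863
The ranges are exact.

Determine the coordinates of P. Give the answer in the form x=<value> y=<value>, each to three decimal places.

eq1: (x + 8.496)² + (y + 16.388)² = 23.1885905777²
eq2: (x − 42.064)² + (y − 22.324)² = 44.6161479378²
eq3: (x + 46.032)² + (y + 7.727)² = 60.6276746863²
eq3−eq2, eq3−eq1 (x²,y² cancel):
  176.192·x + 60.102·y = 1774.203800
  75.072·x − 17.322·y = 1300.101212
det = 176.192·-17.322 − 60.102·75.072 = -7563.975168
x = (1774.203800·-17.322 − 60.102·1300.101212) / -7563.975168 = 14.393416
y = (176.192·1300.101212 − 1774.203800·75.072) / -7563.975168 = -12.675135

x=14.393 y=-12.675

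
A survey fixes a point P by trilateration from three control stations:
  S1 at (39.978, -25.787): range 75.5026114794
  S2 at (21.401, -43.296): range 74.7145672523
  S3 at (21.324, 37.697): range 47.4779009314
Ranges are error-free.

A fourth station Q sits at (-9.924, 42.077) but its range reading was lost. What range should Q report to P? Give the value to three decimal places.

eq1: (x − 39.978)² + (y + 25.787)² = 75.5026114794²
eq2: (x − 21.401)² + (y + 43.296)² = 74.7145672523²
eq3: (x − 21.324)² + (y − 37.697)² = 47.4779009314²
eq1−eq2, eq1−eq3 (x²,y² cancel):
  -37.154·x − 35.018·y = 187.714345
  -37.308·x + 126.968·y = 3059.060195
det = -37.154·126.968 − -35.018·-37.308 = -6023.820616
x = (187.714345·126.968 − -35.018·3059.060195) / -6023.820616 = -21.739672
y = (-37.154·3059.060195 − 187.714345·-37.308) / -6023.820616 = 17.705221
|P − Q| = √((-21.739672 − -9.924)² + (17.705221 − 42.077)²) = 27.084935

27.085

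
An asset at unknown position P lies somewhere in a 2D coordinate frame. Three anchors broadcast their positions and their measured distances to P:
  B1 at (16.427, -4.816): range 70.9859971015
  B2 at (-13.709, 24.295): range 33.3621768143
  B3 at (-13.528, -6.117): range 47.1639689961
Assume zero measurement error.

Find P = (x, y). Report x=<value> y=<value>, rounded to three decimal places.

x=-46.948 y=27.163

eq1: (x − 16.427)² + (y + 4.816)² = 70.9859971015²
eq2: (x + 13.709)² + (y − 24.295)² = 33.3621768143²
eq3: (x + 13.528)² + (y + 6.117)² = 47.1639689961²
eq3−eq2, eq3−eq1 (x²,y² cancel):
  -0.362·x + 60.824·y = 1669.164363
  59.910·x + 2.602·y = -2741.956101
det = -0.362·2.602 − 60.824·59.910 = -3644.907764
x = (1669.164363·2.602 − 60.824·-2741.956101) / -3644.907764 = -46.947664
y = (-0.362·-2741.956101 − 1669.164363·59.910) / -3644.907764 = 27.163115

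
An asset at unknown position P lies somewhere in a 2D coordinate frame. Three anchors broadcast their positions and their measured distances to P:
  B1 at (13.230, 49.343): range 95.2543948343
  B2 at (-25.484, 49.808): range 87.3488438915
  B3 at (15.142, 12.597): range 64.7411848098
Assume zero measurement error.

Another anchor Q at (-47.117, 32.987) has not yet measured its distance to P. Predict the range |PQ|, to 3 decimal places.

eq1: (x − 13.230)² + (y − 49.343)² = 95.2543948343²
eq2: (x + 25.484)² + (y − 49.808)² = 87.3488438915²
eq3: (x − 15.142)² + (y − 12.597)² = 64.7411848098²
eq3−eq2, eq3−eq1 (x²,y² cancel):
  -81.252·x + 74.422·y = -696.092972
  -3.824·x + 73.492·y = -2660.178749
det = -81.252·73.492 − 74.422·-3.824 = -5686.782256
x = (-696.092972·73.492 − 74.422·-2660.178749) / -5686.782256 = -25.817510
y = (-81.252·-2660.178749 − -696.092972·-3.824) / -5686.782256 = -37.540207
|P − Q| = √((-25.817510 − -47.117)² + (-37.540207 − 32.987)²) = 73.673301

73.673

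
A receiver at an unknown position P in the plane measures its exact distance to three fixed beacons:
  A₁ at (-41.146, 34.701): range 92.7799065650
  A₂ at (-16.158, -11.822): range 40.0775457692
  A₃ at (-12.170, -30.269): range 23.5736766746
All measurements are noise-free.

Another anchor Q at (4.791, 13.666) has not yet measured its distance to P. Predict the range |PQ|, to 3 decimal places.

58.813

eq1: (x + 41.146)² + (y − 34.701)² = 92.7799065650²
eq2: (x + 16.158)² + (y + 11.822)² = 40.0775457692²
eq3: (x + 12.170)² + (y + 30.269)² = 23.5736766746²
eq2−eq1, eq2−eq3 (x²,y² cancel):
  -49.976·x + 93.046·y = -4505.589318
  7.976·x − 36.894·y = 1713.972056
det = -49.976·-36.894 − 93.046·7.976 = 1101.679648
x = (-4505.589318·-36.894 − 93.046·1713.972056) / 1101.679648 = 6.127887
y = (-49.976·1713.972056 − -4505.589318·7.976) / 1101.679648 = -45.131892
|P − Q| = √((6.127887 − 4.791)² + (-45.131892 − 13.666)²) = 58.813089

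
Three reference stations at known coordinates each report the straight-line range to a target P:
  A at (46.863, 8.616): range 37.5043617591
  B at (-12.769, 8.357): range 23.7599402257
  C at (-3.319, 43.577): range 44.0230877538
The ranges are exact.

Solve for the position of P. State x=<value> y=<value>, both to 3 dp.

eq1: (x − 46.863)² + (y − 8.616)² = 37.5043617591²
eq2: (x + 12.769)² + (y − 8.357)² = 23.7599402257²
eq3: (x + 3.319)² + (y − 43.577)² = 44.0230877538²
eq1−eq2, eq1−eq3 (x²,y² cancel):
  -119.264·x − 0.518·y = -1195.447024
  -100.364·x + 69.922·y = -891.860639
det = -119.264·69.922 − -0.518·-100.364 = -8391.165960
x = (-1195.447024·69.922 − -0.518·-891.860639) / -8391.165960 = 10.016490
y = (-119.264·-891.860639 − -1195.447024·-100.364) / -8391.165960 = 1.622299

x=10.016 y=1.622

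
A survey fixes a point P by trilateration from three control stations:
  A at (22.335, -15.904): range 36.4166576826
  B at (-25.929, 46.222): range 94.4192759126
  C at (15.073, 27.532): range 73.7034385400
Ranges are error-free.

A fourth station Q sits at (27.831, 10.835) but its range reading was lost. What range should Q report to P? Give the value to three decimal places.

eq1: (x − 22.335)² + (y + 15.904)² = 36.4166576826²
eq2: (x + 25.929)² + (y − 46.222)² = 94.4192759126²
eq3: (x − 15.073)² + (y − 27.532)² = 73.7034385400²
eq2−eq1, eq2−eq3 (x²,y² cancel):
  96.528·x − 124.252·y = 5531.829823
  82.004·x − 37.380·y = 1659.222839
det = 96.528·-37.380 − -124.252·82.004 = 6580.944368
x = (5531.829823·-37.380 − -124.252·1659.222839) / 6580.944368 = -0.093914
y = (96.528·1659.222839 − 5531.829823·82.004) / 6580.944368 = -44.594012
|P − Q| = √((-0.093914 − 27.831)² + (-44.594012 − 10.835)²) = 62.065902

62.066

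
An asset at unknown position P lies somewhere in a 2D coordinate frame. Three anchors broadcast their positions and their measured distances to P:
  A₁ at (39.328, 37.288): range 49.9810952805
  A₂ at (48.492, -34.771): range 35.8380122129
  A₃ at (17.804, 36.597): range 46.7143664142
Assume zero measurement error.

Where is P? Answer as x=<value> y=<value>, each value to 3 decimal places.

x=22.731 y=-9.857

eq1: (x − 39.328)² + (y − 37.288)² = 49.9810952805²
eq2: (x − 48.492)² + (y + 34.771)² = 35.8380122129²
eq3: (x − 17.804)² + (y − 36.597)² = 46.7143664142²
eq2−eq1, eq2−eq3 (x²,y² cancel):
  -18.328·x + 144.118·y = -1837.156743
  -61.376·x + 142.736·y = -2802.042590
det = -18.328·142.736 − 144.118·-61.376 = 6229.320960
x = (-1837.156743·142.736 − 144.118·-2802.042590) / 6229.320960 = 22.730627
y = (-18.328·-2802.042590 − -1837.156743·-61.376) / 6229.320960 = -9.856852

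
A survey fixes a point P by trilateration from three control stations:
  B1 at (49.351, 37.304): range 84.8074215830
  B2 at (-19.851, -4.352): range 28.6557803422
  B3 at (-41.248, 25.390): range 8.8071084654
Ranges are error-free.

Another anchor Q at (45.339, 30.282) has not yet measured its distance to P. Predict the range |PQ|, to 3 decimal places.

eq1: (x − 49.351)² + (y − 37.304)² = 84.8074215830²
eq2: (x + 19.851)² + (y + 4.352)² = 28.6557803422²
eq3: (x + 41.248)² + (y − 25.390)² = 8.8071084654²
eq3−eq1, eq3−eq2 (x²,y² cancel):
  181.198·x + 23.828·y = -5633.673583
  42.794·x − 59.484·y = -2676.636086
det = 181.198·-59.484 − 23.828·42.794 = -11798.077264
x = (-5633.673583·-59.484 − 23.828·-2676.636086) / -11798.077264 = -33.809943
y = (181.198·-2676.636086 − -5633.673583·42.794) / -11798.077264 = 20.674019
|P − Q| = √((-33.809943 − 45.339)² + (20.674019 − 30.282)²) = 79.729973

79.730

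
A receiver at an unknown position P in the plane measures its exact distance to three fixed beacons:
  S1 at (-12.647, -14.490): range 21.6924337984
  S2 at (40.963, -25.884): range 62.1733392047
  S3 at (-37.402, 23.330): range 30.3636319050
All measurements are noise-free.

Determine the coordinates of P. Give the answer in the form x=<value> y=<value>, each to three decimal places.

x=-11.689 y=7.181

eq1: (x + 12.647)² + (y + 14.490)² = 21.6924337984²
eq2: (x − 40.963)² + (y + 25.884)² = 62.1733392047²
eq3: (x + 37.402)² + (y − 23.330)² = 30.3636319050²
eq2−eq3, eq2−eq1 (x²,y² cancel):
  -156.730·x + 98.428·y = 2538.823644
  -107.220·x + 22.788·y = 1416.920308
det = -156.730·22.788 − 98.428·-107.220 = 6981.886920
x = (2538.823644·22.788 − 98.428·1416.920308) / 6981.886920 = -11.688806
y = (-156.730·1416.920308 − 2538.823644·-107.220) / 6981.886920 = 7.181261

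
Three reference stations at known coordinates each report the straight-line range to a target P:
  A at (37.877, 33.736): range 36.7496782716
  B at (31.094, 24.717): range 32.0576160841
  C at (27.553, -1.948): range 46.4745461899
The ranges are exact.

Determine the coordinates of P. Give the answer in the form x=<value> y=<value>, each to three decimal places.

eq1: (x − 37.877)² + (y − 33.736)² = 36.7496782716²
eq2: (x − 31.094)² + (y − 24.717)² = 32.0576160841²
eq3: (x − 27.553)² + (y + 1.948)² = 46.4745461899²
eq1−eq2, eq1−eq3 (x²,y² cancel):
  -13.566·x − 18.038·y = -672.169796
  -20.648·x − 71.368·y = -2619.166902
det = -13.566·-71.368 − -18.038·-20.648 = 595.729664
x = (-672.169796·-71.368 − -18.038·-2619.166902) / 595.729664 = 1.220153
y = (-13.566·-2619.166902 − -672.169796·-20.648) / 595.729664 = 36.346446

x=1.220 y=36.346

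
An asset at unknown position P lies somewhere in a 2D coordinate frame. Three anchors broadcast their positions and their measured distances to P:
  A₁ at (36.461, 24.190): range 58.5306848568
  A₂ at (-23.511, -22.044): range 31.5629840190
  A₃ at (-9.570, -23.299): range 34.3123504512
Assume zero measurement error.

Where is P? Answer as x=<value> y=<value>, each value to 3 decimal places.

x=-20.155 y=9.340

eq1: (x − 36.461)² + (y − 24.190)² = 58.5306848568²
eq2: (x + 23.511)² + (y + 22.044)² = 31.5629840190²
eq3: (x + 9.570)² + (y + 23.299)² = 34.3123504512²
eq1−eq2, eq1−eq3 (x²,y² cancel):
  -119.944·x − 92.468·y = 1553.763546
  -92.062·x − 94.978·y = 968.371356
det = -119.944·-94.978 − -92.468·-92.062 = 2879.252216
x = (1553.763546·-94.978 − -92.468·968.371356) / 2879.252216 = -20.154536
y = (-119.944·968.371356 − 1553.763546·-92.062) / 2879.252216 = 9.340010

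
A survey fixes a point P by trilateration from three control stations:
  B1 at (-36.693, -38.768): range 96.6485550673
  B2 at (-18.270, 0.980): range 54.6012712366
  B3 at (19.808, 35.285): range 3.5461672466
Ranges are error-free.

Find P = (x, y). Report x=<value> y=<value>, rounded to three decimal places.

eq1: (x + 36.693)² + (y + 38.768)² = 96.6485550673²
eq2: (x + 18.270)² + (y − 0.980)² = 54.6012712366²
eq3: (x − 19.808)² + (y − 35.285)² = 3.5461672466²
eq1−eq3, eq1−eq2 (x²,y² cancel):
  113.002·x + 148.106·y = 8116.421910
  36.846·x + 79.496·y = 3845.063603
det = 113.002·79.496 − 148.106·36.846 = 3526.093316
x = (8116.421910·79.496 − 148.106·3845.063603) / 3526.093316 = 21.481589
y = (113.002·3845.063603 − 8116.421910·36.846) / 3526.093316 = 38.411404

x=21.482 y=38.411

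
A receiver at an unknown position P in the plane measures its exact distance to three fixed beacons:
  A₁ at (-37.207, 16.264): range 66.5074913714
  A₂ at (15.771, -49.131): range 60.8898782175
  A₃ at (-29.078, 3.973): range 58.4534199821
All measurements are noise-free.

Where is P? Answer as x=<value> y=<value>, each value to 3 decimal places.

eq1: (x + 37.207)² + (y − 16.264)² = 66.5074913714²
eq2: (x − 15.771)² + (y + 49.131)² = 60.8898782175²
eq3: (x + 29.078)² + (y − 3.973)² = 58.4534199821²
eq1−eq2, eq1−eq3 (x²,y² cancel):
  105.956·x − 130.790·y = 1729.370196
  16.258·x − 24.582·y = 218.880369
det = 105.956·-24.582 − -130.790·16.258 = -478.226572
x = (1729.370196·-24.582 − -130.790·218.880369) / -478.226572 = 29.032295
y = (105.956·218.880369 − 1729.370196·16.258) / -478.226572 = 10.297237

x=29.032 y=10.297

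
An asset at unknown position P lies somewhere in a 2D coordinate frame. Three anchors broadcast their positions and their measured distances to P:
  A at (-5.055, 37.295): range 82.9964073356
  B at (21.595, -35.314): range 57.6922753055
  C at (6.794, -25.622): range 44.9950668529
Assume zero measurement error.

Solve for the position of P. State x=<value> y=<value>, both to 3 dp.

x=-35.927 y=-39.746

eq1: (x + 5.055)² + (y − 37.295)² = 82.9964073356²
eq2: (x − 21.595)² + (y + 35.314)² = 57.6922753055²
eq3: (x − 6.794)² + (y + 25.622)² = 44.9950668529²
eq3−eq2, eq3−eq1 (x²,y² cancel):
  29.602·x − 19.384·y = -293.065288
  -23.698·x + 125.834·y = -4150.022860
det = 29.602·125.834 − -19.384·-23.698 = 3265.576036
x = (-293.065288·125.834 − -19.384·-4150.022860) / 3265.576036 = -35.926777
y = (29.602·-4150.022860 − -293.065288·-23.698) / 3265.576036 = -39.746139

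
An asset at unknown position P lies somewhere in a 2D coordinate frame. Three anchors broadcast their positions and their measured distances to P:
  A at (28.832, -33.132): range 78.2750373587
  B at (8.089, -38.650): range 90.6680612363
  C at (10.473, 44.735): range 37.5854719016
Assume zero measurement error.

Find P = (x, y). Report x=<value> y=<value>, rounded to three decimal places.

eq1: (x − 28.832)² + (y + 33.132)² = 78.2750373587²
eq2: (x − 8.089)² + (y + 38.650)² = 90.6680612363²
eq3: (x − 10.473)² + (y − 44.735)² = 37.5854719016²
eq1−eq3, eq1−eq2 (x²,y² cancel):
  -36.718·x + 155.734·y = 4896.204081
  -41.486·x − 11.036·y = -2463.475082
det = -36.718·-11.036 − 155.734·-41.486 = 6866.000572
x = (4896.204081·-11.036 − 155.734·-2463.475082) / 6866.000572 = 48.006451
y = (-36.718·-2463.475082 − 4896.204081·-41.486) / 6866.000572 = 42.758196

x=48.006 y=42.758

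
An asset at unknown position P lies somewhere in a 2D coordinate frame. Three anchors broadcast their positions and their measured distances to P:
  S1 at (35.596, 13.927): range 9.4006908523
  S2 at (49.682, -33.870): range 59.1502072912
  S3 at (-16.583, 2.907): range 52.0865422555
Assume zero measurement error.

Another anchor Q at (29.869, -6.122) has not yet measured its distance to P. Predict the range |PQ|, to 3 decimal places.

eq1: (x − 35.596)² + (y − 13.927)² = 9.4006908523²
eq2: (x − 49.682)² + (y + 33.870)² = 59.1502072912²
eq3: (x + 16.583)² + (y − 2.907)² = 52.0865422555²
eq2−eq3, eq2−eq1 (x²,y² cancel):
  -132.530·x + 73.554·y = -2546.292348
  -28.172·x + 95.594·y = 1255.932555
det = -132.530·95.594 − 73.554·-28.172 = -10596.909532
x = (-2546.292348·95.594 − 73.554·1255.932555) / -10596.909532 = 31.687459
y = (-132.530·1255.932555 − -2546.292348·-28.172) / -10596.909532 = 22.476637
|P − Q| = √((31.687459 − 29.869)² + (22.476637 − -6.122)²) = 28.656393

28.656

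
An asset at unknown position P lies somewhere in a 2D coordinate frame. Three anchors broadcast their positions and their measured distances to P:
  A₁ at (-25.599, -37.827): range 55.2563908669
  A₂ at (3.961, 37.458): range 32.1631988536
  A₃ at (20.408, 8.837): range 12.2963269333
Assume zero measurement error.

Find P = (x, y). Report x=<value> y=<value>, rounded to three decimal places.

x=8.539 y=5.622

eq1: (x + 25.599)² + (y + 37.827)² = 55.2563908669²
eq2: (x − 3.961)² + (y − 37.458)² = 32.1631988536²
eq3: (x − 20.408)² + (y − 8.837)² = 12.2963269333²
eq3−eq2, eq3−eq1 (x²,y² cancel):
  -32.894·x + 57.242·y = 40.940548
  -92.014·x − 93.328·y = -1310.457379
det = -32.894·-93.328 − 57.242·-92.014 = 8336.996620
x = (40.940548·-93.328 − 57.242·-1310.457379) / 8336.996620 = 8.539322
y = (-32.894·-1310.457379 − 40.940548·-92.014) / 8336.996620 = 5.622323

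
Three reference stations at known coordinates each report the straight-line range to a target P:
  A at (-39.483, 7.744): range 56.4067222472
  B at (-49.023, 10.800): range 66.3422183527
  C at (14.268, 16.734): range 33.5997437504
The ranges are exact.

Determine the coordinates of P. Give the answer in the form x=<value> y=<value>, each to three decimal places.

x=11.334 y=-16.737

eq1: (x + 39.483)² + (y − 7.744)² = 56.4067222472²
eq2: (x + 49.023)² + (y − 10.800)² = 66.3422183527²
eq3: (x − 14.268)² + (y − 16.734)² = 33.5997437504²
eq2−eq1, eq2−eq3 (x²,y² cancel):
  19.080·x − 6.112·y = 318.553917
  126.582·x + 11.868·y = 1236.055207
det = 19.080·11.868 − -6.112·126.582 = 1000.110624
x = (318.553917·11.868 − -6.112·1236.055207) / 1000.110624 = 11.334113
y = (19.080·1236.055207 − 318.553917·126.582) / 1000.110624 = -16.737407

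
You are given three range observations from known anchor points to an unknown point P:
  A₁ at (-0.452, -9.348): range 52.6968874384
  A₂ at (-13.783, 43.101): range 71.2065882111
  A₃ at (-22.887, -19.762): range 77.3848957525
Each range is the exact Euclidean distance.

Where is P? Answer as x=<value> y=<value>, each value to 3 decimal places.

x=48.858 y=9.240

eq1: (x + 0.452)² + (y + 9.348)² = 52.6968874384²
eq2: (x + 13.783)² + (y − 43.101)² = 71.2065882111²
eq3: (x + 22.887)² + (y + 19.762)² = 77.3848957525²
eq1−eq3, eq1−eq2 (x²,y² cancel):
  -44.870·x − 20.828·y = -2384.698140
  -26.662·x + 104.898·y = -333.338377
det = -44.870·104.898 − -20.828·-26.662 = -5262.089396
x = (-2384.698140·104.898 − -20.828·-333.338377) / -5262.089396 = 48.857558
y = (-44.870·-333.338377 − -2384.698140·-26.662) / -5262.089396 = 9.240422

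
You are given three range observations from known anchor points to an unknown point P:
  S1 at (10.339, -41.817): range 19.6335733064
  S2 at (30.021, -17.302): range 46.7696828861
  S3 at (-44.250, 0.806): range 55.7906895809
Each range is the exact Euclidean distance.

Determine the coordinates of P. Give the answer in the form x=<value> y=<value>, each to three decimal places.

x=-9.276 y=-42.662

eq1: (x − 10.339)² + (y + 41.817)² = 19.6335733064²
eq2: (x − 30.021)² + (y + 17.302)² = 46.7696828861²
eq3: (x + 44.250)² + (y − 0.806)² = 55.7906895809²
eq2−eq1, eq2−eq3 (x²,y² cancel):
  -39.364·x − 49.030·y = 2456.862801
  -148.542·x + 36.216·y = -167.105316
det = -39.364·36.216 − -49.030·-148.542 = -8708.620884
x = (2456.862801·36.216 − -49.030·-167.105316) / -8708.620884 = -9.276391
y = (-39.364·-167.105316 − 2456.862801·-148.542) / -8708.620884 = -42.661778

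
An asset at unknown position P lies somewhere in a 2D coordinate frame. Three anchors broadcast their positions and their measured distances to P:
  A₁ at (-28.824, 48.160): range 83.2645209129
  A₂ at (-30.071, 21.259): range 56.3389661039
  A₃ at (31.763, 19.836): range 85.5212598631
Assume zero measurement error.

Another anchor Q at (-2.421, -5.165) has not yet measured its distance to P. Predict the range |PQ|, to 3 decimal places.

43.341

eq1: (x + 28.824)² + (y − 48.160)² = 83.2645209129²
eq2: (x + 30.071)² + (y − 21.259)² = 56.3389661039²
eq3: (x − 31.763)² + (y − 19.836)² = 85.5212598631²
eq1−eq2, eq1−eq3 (x²,y² cancel):
  -2.494·x − 53.802·y = 1964.902887
  121.174·x − 56.648·y = -2128.758957
det = -2.494·-56.648 − -53.802·121.174 = 6660.683660
x = (1964.902887·-56.648 − -53.802·-2128.758957) / 6660.683660 = -33.906325
y = (-2.494·-2128.758957 − 1964.902887·121.174) / 6660.683660 = -34.949268
|P − Q| = √((-33.906325 − -2.421)² + (-34.949268 − -5.165)²) = 43.340839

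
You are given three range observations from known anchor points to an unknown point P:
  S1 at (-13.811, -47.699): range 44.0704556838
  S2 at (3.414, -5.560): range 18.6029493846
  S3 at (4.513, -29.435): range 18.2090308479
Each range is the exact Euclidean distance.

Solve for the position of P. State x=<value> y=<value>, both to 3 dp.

eq1: (x + 13.811)² + (y + 47.699)² = 44.0704556838²
eq2: (x − 3.414)² + (y + 5.560)² = 18.6029493846²
eq3: (x − 4.513)² + (y + 29.435)² = 18.2090308479²
eq3−eq2, eq3−eq1 (x²,y² cancel):
  -2.198·x + 47.750·y = -858.718319
  -36.648·x − 36.528·y = -31.484332
det = -2.198·-36.528 − 47.750·-36.648 = 1830.230544
x = (-858.718319·-36.528 − 47.750·-31.484332) / 1830.230544 = 17.959836
y = (-2.198·-31.484332 − -858.718319·-36.648) / 1830.230544 = -17.156913

x=17.960 y=-17.157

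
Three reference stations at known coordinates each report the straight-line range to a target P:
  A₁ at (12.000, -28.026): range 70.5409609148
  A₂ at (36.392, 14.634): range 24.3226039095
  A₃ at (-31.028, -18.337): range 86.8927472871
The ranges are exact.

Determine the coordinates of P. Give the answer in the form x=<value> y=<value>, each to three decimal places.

eq1: (x − 12.000)² + (y + 28.026)² = 70.5409609148²
eq2: (x − 36.392)² + (y − 14.634)² = 24.3226039095²
eq3: (x + 31.028)² + (y + 18.337)² = 86.8927472871²
eq1−eq2, eq1−eq3 (x²,y² cancel):
  48.784·x + 85.320·y = 4993.513050
  -86.056·x + 19.378·y = -2204.796687
det = 48.784·19.378 − 85.320·-86.056 = 8287.634272
x = (4993.513050·19.378 − 85.320·-2204.796687) / 8287.634272 = 34.373808
y = (48.784·-2204.796687 − 4993.513050·-86.056) / 8287.634272 = 38.872729

x=34.374 y=38.873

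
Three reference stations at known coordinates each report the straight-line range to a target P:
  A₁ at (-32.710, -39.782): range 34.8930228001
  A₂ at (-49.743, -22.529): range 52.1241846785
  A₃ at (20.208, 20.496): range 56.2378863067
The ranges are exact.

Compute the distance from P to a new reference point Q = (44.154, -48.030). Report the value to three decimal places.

eq1: (x + 32.710)² + (y + 39.782)² = 34.8930228001²
eq2: (x + 49.743)² + (y + 22.529)² = 52.1241846785²
eq3: (x − 20.208)² + (y − 20.496)² = 56.2378863067²
eq1−eq2, eq1−eq3 (x²,y² cancel):
  -34.066·x + 34.506·y = -1170.037322
  105.836·x + 120.556·y = -3769.279160
det = -34.066·120.556 − 34.506·105.836 = -7758.837712
x = (-1170.037322·120.556 − 34.506·-3769.279160) / -7758.837712 = 1.416742
y = (-34.066·-3769.279160 − -1170.037322·105.836) / -7758.837712 = -32.509551
|P − Q| = √((1.416742 − 44.154)² + (-32.509551 − -48.030)²) = 45.468203

45.468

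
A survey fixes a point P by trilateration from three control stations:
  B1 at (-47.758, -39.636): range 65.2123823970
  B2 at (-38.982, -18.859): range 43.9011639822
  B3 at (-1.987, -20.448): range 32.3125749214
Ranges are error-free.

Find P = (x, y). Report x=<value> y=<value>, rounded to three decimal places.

x=-7.212 y=11.439

eq1: (x + 47.758)² + (y + 39.636)² = 65.2123823970²
eq2: (x + 38.982)² + (y + 18.859)² = 43.9011639822²
eq3: (x + 1.987)² + (y + 20.448)² = 32.3125749214²
eq2−eq3, eq2−eq1 (x²,y² cancel):
  73.990·x − 3.178·y = -569.979631
  -17.552·x − 41.554·y = -348.761764
det = 73.990·-41.554 − -3.178·-17.552 = -3130.360716
x = (-569.979631·-41.554 − -3.178·-348.761764) / -3130.360716 = -7.212130
y = (73.990·-348.761764 − -569.979631·-17.552) / -3130.360716 = 11.439310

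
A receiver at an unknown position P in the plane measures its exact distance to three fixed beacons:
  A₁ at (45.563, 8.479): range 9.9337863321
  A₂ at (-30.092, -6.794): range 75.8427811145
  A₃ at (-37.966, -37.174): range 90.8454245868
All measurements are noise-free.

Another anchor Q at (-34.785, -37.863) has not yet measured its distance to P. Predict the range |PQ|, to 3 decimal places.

eq1: (x − 45.563)² + (y − 8.479)² = 9.9337863321²
eq2: (x + 30.092)² + (y + 6.794)² = 75.8427811145²
eq3: (x + 37.966)² + (y + 37.174)² = 90.8454245868²
eq1−eq2, eq1−eq3 (x²,y² cancel):
  -151.310·x − 30.546·y = -6849.640846
  -167.058·x − 91.306·y = -7478.768035
det = -151.310·-91.306 − -30.546·-167.058 = 8712.557192
x = (-6849.640846·-91.306 − -30.546·-7478.768035) / 8712.557192 = 45.562612
y = (-151.310·-7478.768035 − -6849.640846·-167.058) / 8712.557192 = -1.454786
|P − Q| = √((45.562612 − -34.785)² + (-1.454786 − -37.863)²) = 88.211659

88.212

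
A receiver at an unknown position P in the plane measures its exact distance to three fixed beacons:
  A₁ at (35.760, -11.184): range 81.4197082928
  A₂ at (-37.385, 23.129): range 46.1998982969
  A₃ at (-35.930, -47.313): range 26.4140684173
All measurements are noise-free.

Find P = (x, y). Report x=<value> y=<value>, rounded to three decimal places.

eq1: (x − 35.760)² + (y + 11.184)² = 81.4197082928²
eq2: (x + 37.385)² + (y − 23.129)² = 46.1998982969²
eq3: (x + 35.930)² + (y + 47.313)² = 26.4140684173²
eq3−eq1, eq3−eq2 (x²,y² cancel):
  143.380·x + 72.258·y = -8057.091301
  -2.910·x + 140.884·y = -3033.623595
det = 143.380·140.884 − 72.258·-2.910 = 20410.218700
x = (-8057.091301·140.884 − 72.258·-3033.623595) / 20410.218700 = -44.875153
y = (143.380·-3033.623595 − -8057.091301·-2.910) / 20410.218700 = -22.459685

x=-44.875 y=-22.460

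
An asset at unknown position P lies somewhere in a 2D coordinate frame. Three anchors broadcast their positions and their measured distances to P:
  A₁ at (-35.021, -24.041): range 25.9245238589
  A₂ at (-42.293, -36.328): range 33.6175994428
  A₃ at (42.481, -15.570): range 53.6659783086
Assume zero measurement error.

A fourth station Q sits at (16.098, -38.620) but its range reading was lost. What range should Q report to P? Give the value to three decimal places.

27.455

eq1: (x + 35.021)² + (y + 24.041)² = 25.9245238589²
eq2: (x + 42.293)² + (y + 36.328)² = 33.6175994428²
eq3: (x − 42.481)² + (y + 15.570)² = 53.6659783086²
eq3−eq1, eq3−eq2 (x²,y² cancel):
  -155.004·x − 16.942·y = 1965.336152
  -169.548·x − 41.516·y = 2811.255408
det = -155.004·-41.516 − -16.942·-169.548 = 3562.663848
x = (1965.336152·-41.516 − -16.942·2811.255408) / 3562.663848 = -9.533486
y = (-155.004·2811.255408 − 1965.336152·-169.548) / 3562.663848 = -28.780998
|P − Q| = √((-9.533486 − 16.098)² + (-28.780998 − -38.620)²) = 27.455037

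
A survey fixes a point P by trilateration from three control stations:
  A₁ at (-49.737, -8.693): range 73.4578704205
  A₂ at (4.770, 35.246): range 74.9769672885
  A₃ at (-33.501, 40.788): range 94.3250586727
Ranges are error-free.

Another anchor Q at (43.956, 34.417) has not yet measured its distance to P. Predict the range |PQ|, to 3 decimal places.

eq1: (x + 49.737)² + (y + 8.693)² = 73.4578704205²
eq2: (x − 4.770)² + (y − 35.246)² = 74.9769672885²
eq3: (x + 33.501)² + (y − 40.788)² = 94.3250586727²
eq2−eq3, eq2−eq1 (x²,y² cancel):
  -76.542·x + 11.084·y = -1754.726541
  -109.014·x − 87.878·y = 1509.790899
det = -76.542·-87.878 − 11.084·-109.014 = 7934.669052
x = (-1754.726541·-87.878 − 11.084·1509.790899) / 7934.669052 = 17.324899
y = (-76.542·1509.790899 − -1754.726541·-109.014) / 7934.669052 = -38.672334
|P − Q| = √((17.324899 − 43.956)² + (-38.672334 − 34.417)²) = 77.789886

77.790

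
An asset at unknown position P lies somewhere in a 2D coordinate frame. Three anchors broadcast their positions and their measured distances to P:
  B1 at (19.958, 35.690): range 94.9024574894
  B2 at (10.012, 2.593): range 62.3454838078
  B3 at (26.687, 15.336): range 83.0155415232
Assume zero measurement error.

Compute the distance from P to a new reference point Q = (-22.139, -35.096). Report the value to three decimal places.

eq1: (x − 19.958)² + (y − 35.690)² = 94.9024574894²
eq2: (x − 10.012)² + (y − 2.593)² = 62.3454838078²
eq3: (x − 26.687)² + (y − 15.336)² = 83.0155415232²
eq2−eq1, eq2−eq3 (x²,y² cancel):
  19.892·x + 66.194·y = -3554.383015
  33.350·x + 25.486·y = -2164.195711
det = 19.892·25.486 − 66.194·33.350 = -1700.602388
x = (-3554.383015·25.486 − 66.194·-2164.195711) / -1700.602388 = -30.971240
y = (19.892·-2164.195711 − -3554.383015·33.350) / -1700.602388 = -44.389266
|P − Q| = √((-30.971240 − -22.139)² + (-44.389266 − -35.096)²) = 12.820814

12.821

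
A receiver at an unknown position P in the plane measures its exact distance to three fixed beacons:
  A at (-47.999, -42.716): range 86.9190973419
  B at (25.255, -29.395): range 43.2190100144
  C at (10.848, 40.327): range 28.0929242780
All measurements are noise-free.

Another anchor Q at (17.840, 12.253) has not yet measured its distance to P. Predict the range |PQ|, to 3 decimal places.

eq1: (x + 47.999)² + (y + 42.716)² = 86.9190973419²
eq2: (x − 25.255)² + (y + 29.395)² = 43.2190100144²
eq3: (x − 10.848)² + (y − 40.327)² = 28.0929242780²
eq2−eq3, eq2−eq1 (x²,y² cancel):
  -28.814·x + 139.444·y = 1320.735415
  -146.508·x − 26.642·y = -3060.367049
det = -28.814·-26.642 − 139.444·-146.508 = 21197.324140
x = (1320.735415·-26.642 − 139.444·-3060.367049) / 21197.324140 = 18.472274
y = (-28.814·-3060.367049 − 1320.735415·-146.508) / 21197.324140 = 13.288457
|P − Q| = √((18.472274 − 17.840)² + (13.288457 − 12.253)²) = 1.213236

1.213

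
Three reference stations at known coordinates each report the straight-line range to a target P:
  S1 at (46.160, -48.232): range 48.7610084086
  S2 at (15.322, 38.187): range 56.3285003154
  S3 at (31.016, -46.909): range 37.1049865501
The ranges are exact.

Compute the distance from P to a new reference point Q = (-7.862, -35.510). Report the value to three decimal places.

eq1: (x − 46.160)² + (y + 48.232)² = 48.7610084086²
eq2: (x − 15.322)² + (y − 38.187)² = 56.3285003154²
eq3: (x − 31.016)² + (y + 46.909)² = 37.1049865501²
eq2−eq1, eq2−eq3 (x²,y² cancel):
  61.676·x − 172.838·y = 3559.324778
  31.388·x − 170.192·y = 3265.555805
det = 61.676·-170.192 − -172.838·31.388 = -5071.722648
x = (3559.324778·-170.192 − -172.838·3265.555805) / -5071.722648 = 8.154324
y = (61.676·3265.555805 − 3559.324778·31.388) / -5071.722648 = -17.683604
|P − Q| = √((8.154324 − -7.862)² + (-17.683604 − -35.510)²) = 23.964620

23.965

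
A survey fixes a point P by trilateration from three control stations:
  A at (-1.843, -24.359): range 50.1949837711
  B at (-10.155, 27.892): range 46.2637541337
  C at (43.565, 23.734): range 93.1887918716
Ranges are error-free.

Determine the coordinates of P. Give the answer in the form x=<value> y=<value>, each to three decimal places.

x=-46.278 y=-1.012

eq1: (x + 1.843)² + (y + 24.359)² = 50.1949837711²
eq2: (x + 10.155)² + (y − 27.892)² = 46.2637541337²
eq3: (x − 43.565)² + (y − 23.734)² = 93.1887918716²
eq3−eq2, eq3−eq1 (x²,y² cancel):
  -107.440·x + 8.316·y = 4963.691692
  -90.816·x − 96.186·y = 4300.160084
det = -107.440·-96.186 − 8.316·-90.816 = 11089.449696
x = (4963.691692·-96.186 − 8.316·4300.160084) / 11089.449696 = -46.278020
y = (-107.440·4300.160084 − 4963.691692·-90.816) / 11089.449696 = -1.012365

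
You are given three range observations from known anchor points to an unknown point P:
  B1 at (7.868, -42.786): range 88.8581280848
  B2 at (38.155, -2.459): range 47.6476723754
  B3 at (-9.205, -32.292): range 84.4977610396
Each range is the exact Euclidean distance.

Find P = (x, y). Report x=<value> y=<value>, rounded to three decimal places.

x=27.269 y=43.928

eq1: (x − 7.868)² + (y + 42.786)² = 88.8581280848²
eq2: (x − 38.155)² + (y + 2.459)² = 47.6476723754²
eq3: (x + 9.205)² + (y + 32.292)² = 84.4977610396²
eq1−eq3, eq1−eq2 (x²,y² cancel):
  -34.146·x + 20.988·y = -9.146625
  60.574·x + 80.654·y = 5194.769730
det = -34.146·80.654 − 20.988·60.574 = -4025.338596
x = (-9.146625·80.654 − 20.988·5194.769730) / -4025.338596 = 27.268647
y = (-34.146·5194.769730 − -9.146625·60.574) / -4025.338596 = 43.928369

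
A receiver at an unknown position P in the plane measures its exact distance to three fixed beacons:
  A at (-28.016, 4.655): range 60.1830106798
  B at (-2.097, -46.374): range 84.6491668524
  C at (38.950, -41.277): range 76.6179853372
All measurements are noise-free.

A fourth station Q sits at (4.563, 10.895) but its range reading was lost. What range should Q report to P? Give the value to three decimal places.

30.526

eq1: (x + 28.016)² + (y − 4.655)² = 60.1830106798²
eq2: (x + 2.097)² + (y + 46.374)² = 84.6491668524²
eq3: (x − 38.950)² + (y + 41.277)² = 76.6179853372²
eq1−eq3, eq1−eq2 (x²,y² cancel):
  133.932·x − 91.864·y = 166.007045
  51.838·x − 102.058·y = -2195.106670
det = 133.932·-102.058 − -91.864·51.838 = -8906.786024
x = (166.007045·-102.058 − -91.864·-2195.106670) / -8906.786024 = 24.542369
y = (133.932·-2195.106670 − 166.007045·51.838) / -8906.786024 = 33.974152
|P − Q| = √((24.542369 − 4.563)² + (33.974152 − 10.895)²) = 30.525766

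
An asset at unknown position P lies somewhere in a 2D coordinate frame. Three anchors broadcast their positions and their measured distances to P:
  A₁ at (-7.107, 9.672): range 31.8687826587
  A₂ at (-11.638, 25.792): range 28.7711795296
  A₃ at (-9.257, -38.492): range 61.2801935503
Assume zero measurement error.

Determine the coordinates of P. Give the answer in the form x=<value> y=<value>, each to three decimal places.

eq1: (x + 7.107)² + (y − 9.672)² = 31.8687826587²
eq2: (x + 11.638)² + (y − 25.792)² = 28.7711795296²
eq3: (x + 9.257)² + (y + 38.492)² = 61.2801935503²
eq3−eq1, eq3−eq2 (x²,y² cancel):
  4.300·x + 96.328·y = 1316.373733
  -4.762·x + 128.568·y = 2160.825545
det = 4.300·128.568 − 96.328·-4.762 = 1011.556336
x = (1316.373733·128.568 − 96.328·2160.825545) / 1011.556336 = -38.460008
y = (4.300·2160.825545 − 1316.373733·-4.762) / 1011.556336 = 15.382358

x=-38.460 y=15.382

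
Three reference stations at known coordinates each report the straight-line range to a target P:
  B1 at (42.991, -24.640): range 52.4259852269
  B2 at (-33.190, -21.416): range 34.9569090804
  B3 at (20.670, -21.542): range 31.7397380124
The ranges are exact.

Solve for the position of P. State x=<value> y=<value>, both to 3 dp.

eq1: (x − 42.991)² + (y + 24.640)² = 52.4259852269²
eq2: (x + 33.190)² + (y + 21.416)² = 34.9569090804²
eq3: (x − 20.670)² + (y + 21.542)² = 31.7397380124²
eq1−eq3, eq1−eq2 (x²,y² cancel):
  -44.642·x + 6.196·y = 177.023941
  -152.362·x + 6.448·y = 631.363910
det = -44.642·6.448 − 6.196·-152.362 = 656.183336
x = (177.023941·6.448 − 6.196·631.363910) / 656.183336 = -4.222113
y = (-44.642·631.363910 − 177.023941·-152.362) / 656.183336 = -1.849523

x=-4.222 y=-1.850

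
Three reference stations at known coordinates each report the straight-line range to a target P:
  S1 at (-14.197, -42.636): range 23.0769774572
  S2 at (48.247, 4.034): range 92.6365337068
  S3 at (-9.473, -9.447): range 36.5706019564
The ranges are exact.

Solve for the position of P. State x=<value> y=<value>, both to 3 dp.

x=-35.883 y=-34.744

eq1: (x + 14.197)² + (y + 42.636)² = 23.0769774572²
eq2: (x − 48.247)² + (y − 4.034)² = 92.6365337068²
eq3: (x + 9.473)² + (y + 9.447)² = 36.5706019564²
eq3−eq2, eq3−eq1 (x²,y² cancel):
  115.440·x + 26.962·y = -5079.055823
  -9.448·x − 66.378·y = 2645.261806
det = 115.440·-66.378 − 26.962·-9.448 = -7407.939344
x = (-5079.055823·-66.378 − 26.962·2645.261806) / -7407.939344 = -35.882586
y = (115.440·2645.261806 − -5079.055823·-9.448) / -7407.939344 = -34.744089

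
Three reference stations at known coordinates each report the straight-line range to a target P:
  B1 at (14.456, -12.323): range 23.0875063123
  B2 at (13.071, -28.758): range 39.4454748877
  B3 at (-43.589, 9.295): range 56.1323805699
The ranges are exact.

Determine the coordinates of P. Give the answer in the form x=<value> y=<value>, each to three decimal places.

eq1: (x − 14.456)² + (y + 12.323)² = 23.0875063123²
eq2: (x − 13.071)² + (y + 28.758)² = 39.4454748877²
eq3: (x + 43.589)² + (y − 9.295)² = 56.1323805699²
eq1−eq3, eq1−eq2 (x²,y² cancel):
  -116.090·x + 43.236·y = -992.245520
  -2.770·x − 32.870·y = -385.871201
det = -116.090·-32.870 − 43.236·-2.770 = 3935.642020
x = (-992.245520·-32.870 − 43.236·-385.871201) / 3935.642020 = 12.526200
y = (-116.090·-385.871201 − -992.245520·-2.770) / 3935.642020 = 10.683712

x=12.526 y=10.684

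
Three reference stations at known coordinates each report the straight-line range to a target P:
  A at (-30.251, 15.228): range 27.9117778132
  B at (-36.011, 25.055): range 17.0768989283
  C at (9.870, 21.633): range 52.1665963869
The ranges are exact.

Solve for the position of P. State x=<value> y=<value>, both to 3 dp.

eq1: (x + 30.251)² + (y − 15.228)² = 27.9117778132²
eq2: (x + 36.011)² + (y − 25.055)² = 17.0768989283²
eq3: (x − 9.870)² + (y − 21.633)² = 52.1665963869²
eq3−eq1, eq3−eq2 (x²,y² cancel):
  -80.242·x − 12.810·y = 2523.897834
  -91.762·x + 6.844·y = 3788.874859
det = -80.242·6.844 − -12.810·-91.762 = -1724.647468
x = (2523.897834·6.844 − -12.810·3788.874859) / -1724.647468 = -38.157968
y = (-80.242·3788.874859 − 2523.897834·-91.762) / -1724.647468 = 41.996399

x=-38.158 y=41.996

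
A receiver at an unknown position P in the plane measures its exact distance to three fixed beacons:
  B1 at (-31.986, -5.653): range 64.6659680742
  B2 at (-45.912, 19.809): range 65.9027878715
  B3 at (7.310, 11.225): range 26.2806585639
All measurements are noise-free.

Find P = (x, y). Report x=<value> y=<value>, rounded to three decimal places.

eq1: (x + 31.986)² + (y + 5.653)² = 64.6659680742²
eq2: (x + 45.912)² + (y − 19.809)² = 65.9027878715²
eq3: (x − 7.310)² + (y − 11.225)² = 26.2806585639²
eq3−eq2, eq3−eq1 (x²,y² cancel):
  -106.444·x + 17.168·y = -1331.632935
  -78.592·x − 33.756·y = -2615.390532
det = -106.444·-33.756 − 17.168·-78.592 = 4942.391120
x = (-1331.632935·-33.756 − 17.168·-2615.390532) / 4942.391120 = 18.179789
y = (-106.444·-2615.390532 − -1331.632935·-78.592) / 4942.391120 = 35.152405

x=18.180 y=35.152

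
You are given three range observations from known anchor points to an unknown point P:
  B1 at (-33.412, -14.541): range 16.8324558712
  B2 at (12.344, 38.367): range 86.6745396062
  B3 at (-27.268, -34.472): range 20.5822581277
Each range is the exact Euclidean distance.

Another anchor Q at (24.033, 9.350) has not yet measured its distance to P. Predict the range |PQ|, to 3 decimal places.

eq1: (x + 33.412)² + (y + 14.541)² = 16.8324558712²
eq2: (x − 12.344)² + (y − 38.367)² = 86.6745396062²
eq3: (x + 27.268)² + (y + 34.472)² = 20.5822581277²
eq3−eq1, eq3−eq2 (x²,y² cancel):
  -12.288·x + 39.862·y = -463.762404
  79.224·x + 145.678·y = -7396.308049
det = -12.288·145.678 − 39.862·79.224 = -4948.118352
x = (-463.762404·145.678 − 39.862·-7396.308049) / -4948.118352 = -45.930925
y = (-12.288·-7396.308049 − -463.762404·79.224) / -4948.118352 = -25.793026
|P − Q| = √((-45.930925 − 24.033)² + (-25.793026 − 9.350)²) = 78.294208

78.294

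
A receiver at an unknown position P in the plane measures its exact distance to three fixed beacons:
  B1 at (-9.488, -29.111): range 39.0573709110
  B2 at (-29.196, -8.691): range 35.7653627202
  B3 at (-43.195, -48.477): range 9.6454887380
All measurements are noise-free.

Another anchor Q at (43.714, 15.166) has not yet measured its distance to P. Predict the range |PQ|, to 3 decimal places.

eq1: (x + 9.488)² + (y + 29.111)² = 39.0573709110²
eq2: (x + 29.196)² + (y + 8.691)² = 35.7653627202²
eq3: (x + 43.195)² + (y + 48.477)² = 9.6454887380²
eq3−eq2, eq3−eq1 (x²,y² cancel):
  27.998·x + 79.572·y = -4474.013375
  67.414·x + 38.732·y = -4710.797858
det = 27.998·38.732 − 79.572·67.414 = -4279.848272
x = (-4474.013375·38.732 − 79.572·-4710.797858) / -4279.848272 = -47.095156
y = (27.998·-4710.797858 − -4474.013375·67.414) / -4279.848272 = -39.655195
|P − Q| = √((-47.095156 − 43.714)² + (-39.655195 − 15.166)²) = 106.073872

106.074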